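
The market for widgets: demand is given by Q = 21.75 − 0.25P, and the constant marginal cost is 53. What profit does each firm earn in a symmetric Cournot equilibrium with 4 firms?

π_i = 11.56

Inverting demand: P = 87 − 4Q.
In a 4-firm Cournot equilibrium, symmetry and the first-order condition give q = (87 − 53)/(20) = 1.7. So Q = 6.8 and P = 59.8.
Each firm's profit = (59.8 − 53)·1.7 = 11.56.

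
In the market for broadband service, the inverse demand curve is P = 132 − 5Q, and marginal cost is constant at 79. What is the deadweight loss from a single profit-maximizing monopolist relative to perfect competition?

DWL = 70.225

Under competition P = MC = 79, so Q = (132 − 79)/5 = 10.6.
Monopoly sets MR = MC: 132 − 10Q = 79 ⇒ Q = 5.3, P = 132 − 5·5.3 = 105.5.
DWL is the triangle between Q = 5.3 and Q = 10.6: ½·(10.6 − 5.3)·(105.5 − 79) = 70.225.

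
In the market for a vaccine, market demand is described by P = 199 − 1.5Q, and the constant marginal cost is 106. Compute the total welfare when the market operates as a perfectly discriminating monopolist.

A perfectly discriminating monopolist sells every unit with P(Q) ≥ MC(Q), so output equals the competitive quantity Q = 62. Each buyer pays their reservation price, so CS = 0 and the firm captures all surplus.
TS = 2883 (equal to competitive TS).

TS = 2883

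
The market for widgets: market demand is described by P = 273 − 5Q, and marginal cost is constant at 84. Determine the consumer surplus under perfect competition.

CS = 3572.1

Perfect competition: P = MC = 84, so 273 − 5Q = 84 and Q = 37.8.
CS = ½·(273 − 84)·37.8 = 3572.1.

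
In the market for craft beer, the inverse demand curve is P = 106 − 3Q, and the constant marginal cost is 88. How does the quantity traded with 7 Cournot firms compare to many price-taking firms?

With 7 symmetric Cournot firms, each firm's FOC gives 106 − 24q = 88, so q = 0.75, Q = 7·0.75 = 5.25, and P = 90.25.
Competitive firms price at marginal cost: P = 88, giving Q = 6.

Cournot: Q = 5.25; Competition: Q = 6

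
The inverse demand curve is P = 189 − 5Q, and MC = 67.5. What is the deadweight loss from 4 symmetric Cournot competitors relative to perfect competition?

DWL = 59.049

Perfect competition: P = MC = 67.5, so 189 − 5Q = 67.5 and Q = 24.3.
Cournot with 4 identical firms: the symmetric best-response condition is 189 − 25q = 67.5. Each firm produces q = 4.86, total output Q = 19.44, price P = 91.8.
DWL is the triangle between Q = 19.44 and Q = 24.3: ½·(24.3 − 19.44)·(91.8 − 67.5) = 59.049.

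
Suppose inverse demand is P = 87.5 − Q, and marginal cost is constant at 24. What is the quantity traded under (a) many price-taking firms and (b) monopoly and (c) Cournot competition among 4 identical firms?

Competition: Q = 63.5; Monopoly: Q = 31.75; Cournot: Q = 50.8

Perfect competition: P = MC = 24, so 87.5 − Q = 24 and Q = 63.5.
The monopolist equates marginal revenue to marginal cost: 87.5 − 2Q = 24, so Q = 31.75. From demand, P = 55.75.
In a 4-firm Cournot equilibrium, symmetry and the first-order condition give q = (87.5 − 24)/(5) = 12.7. So Q = 50.8 and P = 36.7.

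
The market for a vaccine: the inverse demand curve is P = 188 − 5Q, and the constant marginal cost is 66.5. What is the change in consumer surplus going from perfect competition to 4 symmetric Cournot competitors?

Under competition P = MC = 66.5, so Q = (188 − 66.5)/5 = 24.3.
CS = ½·(188 − 66.5)·24.3 = 1476.225.
Cournot with 4 identical firms: the symmetric best-response condition is 188 − 25q = 66.5. Each firm produces q = 4.86, total output Q = 19.44, price P = 90.8.
CS = ½·(188 − 90.8)·19.44 = 944.784.
Change in consumer surplus: 944.784 − 1476.225 = −531.441.

CS falls by 531.441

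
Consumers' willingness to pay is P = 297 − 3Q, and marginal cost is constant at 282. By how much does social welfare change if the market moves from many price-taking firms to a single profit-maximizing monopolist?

TS falls by 9.375

Under competition P = MC = 282, so Q = (297 − 282)/3 = 5.
CS = ½·(297 − 282)·5 = 37.5; PS = (282 − 282)·5 = 0; TS = 37.5.
A monopolist chooses Q where MR = MC. MR = 297 − 6Q; setting this equal to 282 gives Q = 2.5 and P = 289.5.
CS = ½·(297 − 289.5)·2.5 = 9.375; PS = (289.5 − 282)·2.5 = 18.75; TS = 28.125.
Change in social welfare: 28.125 − 37.5 = −9.375.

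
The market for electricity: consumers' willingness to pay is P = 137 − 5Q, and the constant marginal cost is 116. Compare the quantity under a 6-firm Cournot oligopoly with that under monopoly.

Cournot: Q = 3.6; Monopoly: Q = 2.1

Cournot with 6 identical firms: the symmetric best-response condition is 137 − 35q = 116. Each firm produces q = 0.6, total output Q = 3.6, price P = 119.
Monopoly sets MR = MC: 137 − 10Q = 116 ⇒ Q = 2.1, P = 137 − 5·2.1 = 126.5.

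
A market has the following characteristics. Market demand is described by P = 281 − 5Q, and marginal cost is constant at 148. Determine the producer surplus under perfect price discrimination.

PS = 1768.9

A perfectly discriminating monopolist sells every unit with P(Q) ≥ MC(Q), so output equals the competitive quantity Q = 26.6. Each buyer pays their reservation price, so CS = 0 and the firm captures all surplus.
PS = ½·(281 − 148)·26.6 = 1768.9.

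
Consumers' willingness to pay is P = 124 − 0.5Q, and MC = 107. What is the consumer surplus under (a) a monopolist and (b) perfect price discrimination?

Monopoly: CS = 72.25; Perfect PD: CS = 0

Monopoly sets MR = MC: 124 − Q = 107 ⇒ Q = 17, P = 124 − 0.5·17 = 115.5.
CS = ½·(124 − 115.5)·17 = 72.25.
Under first-degree price discrimination the firm charges each unit its demand price and produces up to where P = MC, i.e. Q = 34. Consumer surplus is zero; producer surplus equals total surplus.
CS = 0.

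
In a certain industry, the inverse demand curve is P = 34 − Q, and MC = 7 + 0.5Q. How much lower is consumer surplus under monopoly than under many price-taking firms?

Under competition P = MC: 34 − Q = 7 + 0.5Q ⇒ Q = 18, P = 16.
CS = ½·(34 − 16)·18 = 162.
A monopolist chooses Q where MR = MC. MR = 34 − 2Q; setting this equal to 7 + 0.5Q gives Q = 10.8 and P = 23.2.
CS = ½·(34 − 23.2)·10.8 = 58.32.
Change in consumer surplus: 58.32 − 162 = −103.68.

Consumer surplus falls by 103.68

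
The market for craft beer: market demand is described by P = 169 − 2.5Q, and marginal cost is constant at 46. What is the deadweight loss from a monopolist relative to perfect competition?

Competitive firms price at marginal cost: P = 46, giving Q = 49.2.
A monopolist chooses Q where MR = MC. MR = 169 − 5Q; setting this equal to 46 gives Q = 24.6 and P = 107.5.
DWL is the triangle between Q = 24.6 and Q = 49.2: ½·(49.2 − 24.6)·(107.5 − 46) = 756.45.

DWL = 756.45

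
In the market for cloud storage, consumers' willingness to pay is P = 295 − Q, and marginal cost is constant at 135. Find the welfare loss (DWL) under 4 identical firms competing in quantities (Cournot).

DWL = 512

Competitive firms price at marginal cost: P = 135, giving Q = 160.
In a 4-firm Cournot equilibrium, symmetry and the first-order condition give q = (295 − 135)/(5) = 32. So Q = 128 and P = 167.
DWL is the triangle between Q = 128 and Q = 160: ½·(160 − 128)·(167 − 135) = 512.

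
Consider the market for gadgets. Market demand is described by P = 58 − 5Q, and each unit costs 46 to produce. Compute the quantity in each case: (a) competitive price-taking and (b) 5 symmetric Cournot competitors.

Competition: Q = 2.4; Cournot: Q = 2

Competitive firms price at marginal cost: P = 46, giving Q = 2.4.
Cournot with 5 identical firms: the symmetric best-response condition is 58 − 30q = 46. Each firm produces q = 0.4, total output Q = 2, price P = 48.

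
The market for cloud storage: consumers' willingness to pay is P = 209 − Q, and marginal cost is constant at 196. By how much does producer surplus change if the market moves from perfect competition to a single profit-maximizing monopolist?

PS rises by 42.25

Under competition P = MC = 196, so Q = (209 − 196)/1 = 13.
PS = (196 − 196)·13 = 0.
Monopoly sets MR = MC: 209 − 2Q = 196 ⇒ Q = 6.5, P = 209 − 6.5 = 202.5.
PS = (202.5 − 196)·6.5 = 42.25.
Change in producer surplus: 42.25 − 0 = 42.25.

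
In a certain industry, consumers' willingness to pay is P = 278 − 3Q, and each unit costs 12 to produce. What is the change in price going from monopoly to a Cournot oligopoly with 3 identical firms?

A monopolist chooses Q where MR = MC. MR = 278 − 6Q; setting this equal to 12 gives Q = 133/3 and P = 145.
Cournot with 3 identical firms: the symmetric best-response condition is 278 − 12q = 12. Each firm produces q = 133/6, total output Q = 66.5, price P = 78.5.
Change in price: 78.5 − 145 = −66.5.

P falls by 66.5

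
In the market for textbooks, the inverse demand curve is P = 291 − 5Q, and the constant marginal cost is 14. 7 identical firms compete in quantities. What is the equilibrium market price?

P = 48.625

With 7 symmetric Cournot firms, each firm's FOC gives 291 − 40q = 14, so q = 6.925, Q = 7·6.925 = 48.475, and P = 48.625.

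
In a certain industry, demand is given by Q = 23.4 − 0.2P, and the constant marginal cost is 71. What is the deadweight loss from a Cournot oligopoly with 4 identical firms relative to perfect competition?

DWL = 8.464

Inverting demand: P = 117 − 5Q.
Perfect competition: P = MC = 71, so 117 − 5Q = 71 and Q = 9.2.
Cournot with 4 identical firms: the symmetric best-response condition is 117 − 25q = 71. Each firm produces q = 1.84, total output Q = 7.36, price P = 80.2.
DWL is the triangle between Q = 7.36 and Q = 9.2: ½·(9.2 − 7.36)·(80.2 − 71) = 8.464.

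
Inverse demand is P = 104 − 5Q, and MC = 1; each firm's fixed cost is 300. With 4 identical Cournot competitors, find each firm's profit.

π_i = −215.128

In a 4-firm Cournot equilibrium, symmetry and the first-order condition give q = (104 − 1)/(25) = 4.12. So Q = 16.48 and P = 21.6.
Each firm's profit = (21.6 − 1)·4.12 − 300 = −215.128.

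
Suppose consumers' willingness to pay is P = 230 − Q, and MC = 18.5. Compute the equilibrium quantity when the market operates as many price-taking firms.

Competitive firms price at marginal cost: P = 18.5, giving Q = 211.5.

Q = 211.5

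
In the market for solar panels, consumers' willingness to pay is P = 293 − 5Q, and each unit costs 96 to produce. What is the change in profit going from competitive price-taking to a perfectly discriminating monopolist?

Under competition P = MC = 96, so Q = (293 − 96)/5 = 39.4.
Profit = (96 − 96)·39.4 = 0.
Under first-degree price discrimination the firm charges each unit its demand price and produces up to where P = MC, i.e. Q = 39.4. Consumer surplus is zero; producer surplus equals total surplus.
PS equals the full surplus area, 3880.9. Profit = 3880.9 = 3880.9.
Change in profit: 3880.9 − 0 = 3880.9.

Profit rises by 3880.9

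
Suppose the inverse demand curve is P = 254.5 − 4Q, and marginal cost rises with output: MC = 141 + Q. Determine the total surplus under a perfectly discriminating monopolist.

With perfect price discrimination, output is the efficient level Q = 22.7 (where demand meets MC), but every buyer pays their willingness to pay: CS = 0 and PS = total surplus.
TS = 1288.225 (equal to competitive TS).

TS = 1288.225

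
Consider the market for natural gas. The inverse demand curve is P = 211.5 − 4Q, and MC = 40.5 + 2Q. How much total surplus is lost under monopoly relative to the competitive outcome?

DWL = 389.88

Competitive equilibrium sets price equal to marginal cost: 211.5 − 4Q = 40.5 + 2Q, so Q = 28.5 and P = 97.5.
A monopolist chooses Q where MR = MC. MR = 211.5 − 8Q; setting this equal to 40.5 + 2Q gives Q = 17.1 and P = 143.1.
CS = ½·(211.5 − 97.5)·28.5 = 1624.5; PS = (97.5·28.5 − 40.5·28.5 − ½·2·28.5²) = 812.25; TS = 2436.75.
CS = ½·(211.5 − 143.1)·17.1 = 584.82; PS = (143.1·17.1 − 40.5·17.1 − ½·2·17.1²) = 1462.05; TS = 2046.87.
DWL = 2436.75 − 2046.87 = 389.88.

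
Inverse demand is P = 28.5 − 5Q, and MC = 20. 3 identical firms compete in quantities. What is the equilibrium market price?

With 3 symmetric Cournot firms, each firm's FOC gives 28.5 − 20q = 20, so q = 0.425, Q = 3·0.425 = 1.275, and P = 22.125.

P = 22.125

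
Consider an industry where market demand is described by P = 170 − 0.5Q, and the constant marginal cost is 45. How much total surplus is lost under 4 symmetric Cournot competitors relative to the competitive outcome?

DWL = 625

Competitive firms price at marginal cost: P = 45, giving Q = 250.
In a 4-firm Cournot equilibrium, symmetry and the first-order condition give q = (170 − 45)/(2.5) = 50. So Q = 200 and P = 70.
DWL is the triangle between Q = 200 and Q = 250: ½·(250 − 200)·(70 − 45) = 625.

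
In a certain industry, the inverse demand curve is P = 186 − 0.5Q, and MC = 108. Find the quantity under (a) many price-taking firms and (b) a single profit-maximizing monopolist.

Competition: Q = 156; Monopoly: Q = 78

Competitive firms price at marginal cost: P = 108, giving Q = 156.
The monopolist equates marginal revenue to marginal cost: 186 − Q = 108, so Q = 78. From demand, P = 147.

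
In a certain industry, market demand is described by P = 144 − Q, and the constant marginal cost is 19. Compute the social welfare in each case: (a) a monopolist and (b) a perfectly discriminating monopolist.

Monopoly: TS = 5859.375; Perfect PD: TS = 7812.5

Monopoly sets MR = MC: 144 − 2Q = 19 ⇒ Q = 62.5, P = 144 − 62.5 = 81.5.
CS = ½·(144 − 81.5)·62.5 = 1953.125; PS = (81.5 − 19)·62.5 = 3906.25; TS = 5859.375.
A perfectly discriminating monopolist sells every unit with P(Q) ≥ MC(Q), so output equals the competitive quantity Q = 125. Each buyer pays their reservation price, so CS = 0 and the firm captures all surplus.
TS = 7812.5 (equal to competitive TS).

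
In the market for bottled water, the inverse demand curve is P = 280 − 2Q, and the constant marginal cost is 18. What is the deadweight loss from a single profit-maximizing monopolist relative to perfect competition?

Competitive firms price at marginal cost: P = 18, giving Q = 131.
A monopolist chooses Q where MR = MC. MR = 280 − 4Q; setting this equal to 18 gives Q = 65.5 and P = 149.
DWL is the triangle between Q = 65.5 and Q = 131: ½·(131 − 65.5)·(149 − 18) = 4290.25.

DWL = 4290.25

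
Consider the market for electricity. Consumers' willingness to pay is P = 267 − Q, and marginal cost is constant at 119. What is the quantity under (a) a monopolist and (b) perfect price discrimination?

Monopoly: Q = 74; Perfect PD: Q = 148

A monopolist chooses Q where MR = MC. MR = 267 − 2Q; setting this equal to 119 gives Q = 74 and P = 193.
A perfectly discriminating monopolist sells every unit with P(Q) ≥ MC(Q), so output equals the competitive quantity Q = 148. Each buyer pays their reservation price, so CS = 0 and the firm captures all surplus.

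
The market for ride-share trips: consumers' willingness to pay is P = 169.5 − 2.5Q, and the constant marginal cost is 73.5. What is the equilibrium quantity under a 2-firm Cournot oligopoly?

In a 2-firm Cournot equilibrium, symmetry and the first-order condition give q = (169.5 − 73.5)/(7.5) = 12.8. So Q = 25.6 and P = 105.5.

Q = 25.6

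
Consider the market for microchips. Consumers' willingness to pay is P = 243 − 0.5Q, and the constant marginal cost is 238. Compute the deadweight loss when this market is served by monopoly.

DWL = 6.25

Competitive firms price at marginal cost: P = 238, giving Q = 10.
Monopoly sets MR = MC: 243 − Q = 238 ⇒ Q = 5, P = 243 − 0.5·5 = 240.5.
DWL is the triangle between Q = 5 and Q = 10: ½·(10 − 5)·(240.5 − 238) = 6.25.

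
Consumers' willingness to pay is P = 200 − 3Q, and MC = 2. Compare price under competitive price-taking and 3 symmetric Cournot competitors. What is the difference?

Perfect competition: P = MC = 2, so 200 − 3Q = 2 and Q = 66.
With 3 symmetric Cournot firms, each firm's FOC gives 200 − 12q = 2, so q = 16.5, Q = 3·16.5 = 49.5, and P = 51.5.
Change in price: 51.5 − 2 = 49.5.

Price rises by 49.5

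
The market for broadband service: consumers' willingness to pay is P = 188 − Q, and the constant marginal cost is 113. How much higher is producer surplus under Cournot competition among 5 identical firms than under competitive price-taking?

Producer surplus rises by 781.25

Competitive firms price at marginal cost: P = 113, giving Q = 75.
PS = (113 − 113)·75 = 0.
In a 5-firm Cournot equilibrium, symmetry and the first-order condition give q = (188 − 113)/(6) = 12.5. So Q = 62.5 and P = 125.5.
PS = (125.5 − 113)·62.5 = 781.25.
Change in producer surplus: 781.25 − 0 = 781.25.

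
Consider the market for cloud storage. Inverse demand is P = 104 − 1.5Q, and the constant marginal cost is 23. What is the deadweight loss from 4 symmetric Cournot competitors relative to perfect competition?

Competitive firms price at marginal cost: P = 23, giving Q = 54.
Cournot with 4 identical firms: the symmetric best-response condition is 104 − 7.5q = 23. Each firm produces q = 10.8, total output Q = 43.2, price P = 39.2.
DWL is the triangle between Q = 43.2 and Q = 54: ½·(54 − 43.2)·(39.2 − 23) = 87.48.

DWL = 87.48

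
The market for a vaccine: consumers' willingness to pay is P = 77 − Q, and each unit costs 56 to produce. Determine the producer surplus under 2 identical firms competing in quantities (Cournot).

PS = 98

With 2 symmetric Cournot firms, each firm's FOC gives 77 − 3q = 56, so q = 7, Q = 2·7 = 14, and P = 63.
PS = (63 − 56)·14 = 98.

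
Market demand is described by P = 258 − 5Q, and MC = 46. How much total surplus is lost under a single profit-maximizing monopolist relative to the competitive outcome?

DWL = 1123.6

Perfect competition: P = MC = 46, so 258 − 5Q = 46 and Q = 42.4.
Monopoly sets MR = MC: 258 − 10Q = 46 ⇒ Q = 21.2, P = 258 − 5·21.2 = 152.
DWL is the triangle between Q = 21.2 and Q = 42.4: ½·(42.4 − 21.2)·(152 − 46) = 1123.6.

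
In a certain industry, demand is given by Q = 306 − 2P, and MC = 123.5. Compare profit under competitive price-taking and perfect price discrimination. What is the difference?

π rises by 870.25

Inverting demand: P = 153 − 0.5Q.
Under competition P = MC = 123.5, so Q = (153 − 123.5)/0.5 = 59.
Profit = (123.5 − 123.5)·59 = 0.
With perfect price discrimination, output is the efficient level Q = 59 (where demand meets MC), but every buyer pays their willingness to pay: CS = 0 and PS = total surplus.
PS equals the full surplus area, 870.25. Profit = 870.25 = 870.25.
Change in profit: 870.25 − 0 = 870.25.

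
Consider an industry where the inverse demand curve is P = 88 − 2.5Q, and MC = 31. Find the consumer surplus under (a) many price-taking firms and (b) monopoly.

Competition: CS = 649.8; Monopoly: CS = 162.45

Under competition P = MC = 31, so Q = (88 − 31)/2.5 = 22.8.
CS = ½·(88 − 31)·22.8 = 649.8.
The monopolist equates marginal revenue to marginal cost: 88 − 5Q = 31, so Q = 11.4. From demand, P = 59.5.
CS = ½·(88 − 59.5)·11.4 = 162.45.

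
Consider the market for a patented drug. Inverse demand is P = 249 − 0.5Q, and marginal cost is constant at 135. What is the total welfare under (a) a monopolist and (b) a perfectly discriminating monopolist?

The monopolist equates marginal revenue to marginal cost: 249 − Q = 135, so Q = 114. From demand, P = 192.
CS = ½·(249 − 192)·114 = 3249; PS = (192 − 135)·114 = 6498; TS = 9747.
Under first-degree price discrimination the firm charges each unit its demand price and produces up to where P = MC, i.e. Q = 228. Consumer surplus is zero; producer surplus equals total surplus.
TS = 12996 (equal to competitive TS).

Monopoly: TS = 9747; Perfect PD: TS = 12996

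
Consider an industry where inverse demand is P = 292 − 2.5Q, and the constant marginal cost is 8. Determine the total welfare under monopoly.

TS = 12098.4

Monopoly sets MR = MC: 292 − 5Q = 8 ⇒ Q = 56.8, P = 292 − 2.5·56.8 = 150.
CS = ½·(292 − 150)·56.8 = 4032.8; PS = (150 − 8)·56.8 = 8065.6; TS = 12098.4.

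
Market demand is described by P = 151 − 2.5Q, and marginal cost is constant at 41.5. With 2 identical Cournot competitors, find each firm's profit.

With 2 symmetric Cournot firms, each firm's FOC gives 151 − 7.5q = 41.5, so q = 14.6, Q = 2·14.6 = 29.2, and P = 78.
Each firm's profit = (78 − 41.5)·14.6 = 532.9.

π_i = 532.9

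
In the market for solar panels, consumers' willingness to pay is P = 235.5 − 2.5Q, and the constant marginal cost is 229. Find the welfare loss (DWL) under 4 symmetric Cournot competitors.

Under competition P = MC = 229, so Q = (235.5 − 229)/2.5 = 2.6.
With 4 symmetric Cournot firms, each firm's FOC gives 235.5 − 12.5q = 229, so q = 0.52, Q = 4·0.52 = 2.08, and P = 230.3.
DWL is the triangle between Q = 2.08 and Q = 2.6: ½·(2.6 − 2.08)·(230.3 − 229) = 0.338.

DWL = 0.338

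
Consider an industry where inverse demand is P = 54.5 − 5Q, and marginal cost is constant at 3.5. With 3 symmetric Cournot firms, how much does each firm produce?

With 3 symmetric Cournot firms, each firm's FOC gives 54.5 − 20q = 3.5, so q = 2.55, Q = 3·2.55 = 7.65, and P = 16.25.

q_i = 2.55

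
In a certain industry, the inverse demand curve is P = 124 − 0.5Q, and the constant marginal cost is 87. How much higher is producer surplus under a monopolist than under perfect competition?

Producer surplus rises by 684.5

Competitive firms price at marginal cost: P = 87, giving Q = 74.
PS = (87 − 87)·74 = 0.
The monopolist equates marginal revenue to marginal cost: 124 − Q = 87, so Q = 37. From demand, P = 105.5.
PS = (105.5 − 87)·37 = 684.5.
Change in producer surplus: 684.5 − 0 = 684.5.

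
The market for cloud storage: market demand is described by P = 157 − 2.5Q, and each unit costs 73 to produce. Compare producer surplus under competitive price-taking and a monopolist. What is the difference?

Under competition P = MC = 73, so Q = (157 − 73)/2.5 = 33.6.
PS = (73 − 73)·33.6 = 0.
A monopolist chooses Q where MR = MC. MR = 157 − 5Q; setting this equal to 73 gives Q = 16.8 and P = 115.
PS = (115 − 73)·16.8 = 705.6.
Change in producer surplus: 705.6 − 0 = 705.6.

Producer surplus rises by 705.6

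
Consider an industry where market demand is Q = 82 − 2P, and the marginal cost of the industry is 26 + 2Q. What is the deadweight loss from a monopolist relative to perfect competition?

Inverting demand: P = 41 − 0.5Q.
Under competition P = MC: 41 − 0.5Q = 26 + 2Q ⇒ Q = 6, P = 38.
The monopolist equates marginal revenue to marginal cost: 41 − Q = 26 + 2Q, so Q = 5. From demand, P = 38.5.
CS = ½·(41 − 38)·6 = 9; PS = (38·6 − 26·6 − ½·2·6²) = 36; TS = 45.
CS = ½·(41 − 38.5)·5 = 6.25; PS = (38.5·5 − 26·5 − ½·2·5²) = 37.5; TS = 43.75.
DWL = 45 − 43.75 = 1.25.

DWL = 1.25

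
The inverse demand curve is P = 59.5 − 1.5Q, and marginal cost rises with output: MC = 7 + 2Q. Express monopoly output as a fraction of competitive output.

Q_m/Q_c = 0.7

A monopolist chooses Q where MR = MC. MR = 59.5 − 3Q; setting this equal to 7 + 2Q gives Q = 10.5 and P = 43.75.
Competitive equilibrium sets price equal to marginal cost: 59.5 − 1.5Q = 7 + 2Q, so Q = 15 and P = 37.
Ratio Q_m/Q_c = 10.5/15 = 0.7.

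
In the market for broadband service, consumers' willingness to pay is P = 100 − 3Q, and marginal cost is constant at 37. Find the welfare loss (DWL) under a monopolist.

Perfect competition: P = MC = 37, so 100 − 3Q = 37 and Q = 21.
Monopoly sets MR = MC: 100 − 6Q = 37 ⇒ Q = 10.5, P = 100 − 3·10.5 = 68.5.
DWL is the triangle between Q = 10.5 and Q = 21: ½·(21 − 10.5)·(68.5 − 37) = 165.375.

DWL = 165.375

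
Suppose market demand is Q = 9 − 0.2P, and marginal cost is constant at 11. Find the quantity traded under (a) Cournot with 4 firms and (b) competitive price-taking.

Inverting demand: P = 45 − 5Q.
In a 4-firm Cournot equilibrium, symmetry and the first-order condition give q = (45 − 11)/(25) = 1.36. So Q = 5.44 and P = 17.8.
Perfect competition: P = MC = 11, so 45 − 5Q = 11 and Q = 6.8.

Cournot: Q = 5.44; Competition: Q = 6.8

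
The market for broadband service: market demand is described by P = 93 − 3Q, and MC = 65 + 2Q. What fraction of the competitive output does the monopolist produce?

Q_m/Q_c = 0.625

A monopolist chooses Q where MR = MC. MR = 93 − 6Q; setting this equal to 65 + 2Q gives Q = 3.5 and P = 82.5.
Competitive equilibrium sets price equal to marginal cost: 93 − 3Q = 65 + 2Q, so Q = 5.6 and P = 76.2.
Ratio Q_m/Q_c = 3.5/5.6 = 0.625.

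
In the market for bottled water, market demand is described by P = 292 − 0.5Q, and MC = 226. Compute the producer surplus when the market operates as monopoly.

PS = 2178

Monopoly sets MR = MC: 292 − Q = 226 ⇒ Q = 66, P = 292 − 0.5·66 = 259.
PS = (259 − 226)·66 = 2178.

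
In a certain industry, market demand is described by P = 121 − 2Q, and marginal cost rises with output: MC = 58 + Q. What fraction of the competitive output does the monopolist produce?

Q_m/Q_c = 0.6

The monopolist equates marginal revenue to marginal cost: 121 − 4Q = 58 + Q, so Q = 12.6. From demand, P = 95.8.
Competitive equilibrium sets price equal to marginal cost: 121 − 2Q = 58 + Q, so Q = 21 and P = 79.
Ratio Q_m/Q_c = 12.6/21 = 0.6.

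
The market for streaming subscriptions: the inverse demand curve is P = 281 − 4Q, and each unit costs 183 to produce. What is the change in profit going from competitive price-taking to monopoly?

Profit rises by 600.25

Competitive firms price at marginal cost: P = 183, giving Q = 24.5.
Profit = (183 − 183)·24.5 = 0.
The monopolist equates marginal revenue to marginal cost: 281 − 8Q = 183, so Q = 12.25. From demand, P = 232.
Profit = (232 − 183)·12.25 = 600.25.
Change in profit: 600.25 − 0 = 600.25.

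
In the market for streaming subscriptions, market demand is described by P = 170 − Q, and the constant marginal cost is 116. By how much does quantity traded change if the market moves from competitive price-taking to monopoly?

Quantity traded falls by 27

Competitive firms price at marginal cost: P = 116, giving Q = 54.
The monopolist equates marginal revenue to marginal cost: 170 − 2Q = 116, so Q = 27. From demand, P = 143.
Change in quantity traded: 27 − 54 = −27.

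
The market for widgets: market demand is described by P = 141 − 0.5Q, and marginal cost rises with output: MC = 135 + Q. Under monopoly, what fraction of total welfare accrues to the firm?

The monopolist equates marginal revenue to marginal cost: 141 − Q = 135 + Q, so Q = 3. From demand, P = 139.5.
CS = ½·(141 − 139.5)·3 = 2.25.
PS = P·Q − VC(Q) = 139.5·3 − (135·3 + ½·1·3²) = 9.
Share captured = PS/TS = 9/11.25 = 0.8.

PS/TS = 0.8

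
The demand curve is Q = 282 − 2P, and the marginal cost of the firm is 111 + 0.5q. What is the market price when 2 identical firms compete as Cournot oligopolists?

P = 126

Inverting demand: P = 141 − 0.5Q.
Cournot with 2 identical firms: the symmetric best-response condition is 141 − 1.5q = 111 + 0.5q. Each firm produces q = 15, total output Q = 30, price P = 126.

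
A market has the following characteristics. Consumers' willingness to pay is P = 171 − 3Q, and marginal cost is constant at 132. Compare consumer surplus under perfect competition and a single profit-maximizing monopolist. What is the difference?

CS falls by 190.125

Under competition P = MC = 132, so Q = (171 − 132)/3 = 13.
CS = ½·(171 − 132)·13 = 253.5.
The monopolist equates marginal revenue to marginal cost: 171 − 6Q = 132, so Q = 6.5. From demand, P = 151.5.
CS = ½·(171 − 151.5)·6.5 = 63.375.
Change in consumer surplus: 63.375 − 253.5 = −190.125.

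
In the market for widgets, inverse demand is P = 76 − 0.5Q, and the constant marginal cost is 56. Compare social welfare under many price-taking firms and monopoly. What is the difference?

TS falls by 100

Under competition P = MC = 56, so Q = (76 − 56)/0.5 = 40.
CS = ½·(76 − 56)·40 = 400; PS = (56 − 56)·40 = 0; TS = 400.
Monopoly sets MR = MC: 76 − Q = 56 ⇒ Q = 20, P = 76 − 0.5·20 = 66.
CS = ½·(76 − 66)·20 = 100; PS = (66 − 56)·20 = 200; TS = 300.
Change in social welfare: 300 − 400 = −100.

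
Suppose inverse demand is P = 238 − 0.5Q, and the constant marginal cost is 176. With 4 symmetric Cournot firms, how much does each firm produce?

q_i = 24.8

Cournot with 4 identical firms: the symmetric best-response condition is 238 − 2.5q = 176. Each firm produces q = 24.8, total output Q = 99.2, price P = 188.4.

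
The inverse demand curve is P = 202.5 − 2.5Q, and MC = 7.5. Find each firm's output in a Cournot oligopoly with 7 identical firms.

In a 7-firm Cournot equilibrium, symmetry and the first-order condition give q = (202.5 − 7.5)/(20) = 9.75. So Q = 68.25 and P = 31.875.

q_i = 9.75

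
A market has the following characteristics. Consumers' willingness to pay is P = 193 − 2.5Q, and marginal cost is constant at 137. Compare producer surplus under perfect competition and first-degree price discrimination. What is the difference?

PS rises by 627.2

Competitive firms price at marginal cost: P = 137, giving Q = 22.4.
PS = (137 − 137)·22.4 = 0.
With perfect price discrimination, output is the efficient level Q = 22.4 (where demand meets MC), but every buyer pays their willingness to pay: CS = 0 and PS = total surplus.
PS = ½·(193 − 137)·22.4 = 627.2.
Change in producer surplus: 627.2 − 0 = 627.2.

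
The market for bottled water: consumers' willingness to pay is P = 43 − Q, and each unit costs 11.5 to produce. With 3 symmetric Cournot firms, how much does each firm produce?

q_i = 7.875

In a 3-firm Cournot equilibrium, symmetry and the first-order condition give q = (43 − 11.5)/(4) = 7.875. So Q = 23.625 and P = 19.375.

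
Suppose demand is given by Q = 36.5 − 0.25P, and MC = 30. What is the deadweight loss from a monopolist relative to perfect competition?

Inverting demand: P = 146 − 4Q.
Under competition P = MC = 30, so Q = (146 − 30)/4 = 29.
The monopolist equates marginal revenue to marginal cost: 146 − 8Q = 30, so Q = 14.5. From demand, P = 88.
DWL is the triangle between Q = 14.5 and Q = 29: ½·(29 − 14.5)·(88 − 30) = 420.5.

DWL = 420.5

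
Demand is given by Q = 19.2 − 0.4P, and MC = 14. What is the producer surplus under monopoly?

PS = 115.6

Inverting demand: P = 48 − 2.5Q.
The monopolist equates marginal revenue to marginal cost: 48 − 5Q = 14, so Q = 6.8. From demand, P = 31.
PS = (31 − 14)·6.8 = 115.6.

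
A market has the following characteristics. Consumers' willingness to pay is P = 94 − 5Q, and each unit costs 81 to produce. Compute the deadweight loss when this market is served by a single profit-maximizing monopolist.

Perfect competition: P = MC = 81, so 94 − 5Q = 81 and Q = 2.6.
Monopoly sets MR = MC: 94 − 10Q = 81 ⇒ Q = 1.3, P = 94 − 5·1.3 = 87.5.
DWL is the triangle between Q = 1.3 and Q = 2.6: ½·(2.6 − 1.3)·(87.5 − 81) = 4.225.

DWL = 4.225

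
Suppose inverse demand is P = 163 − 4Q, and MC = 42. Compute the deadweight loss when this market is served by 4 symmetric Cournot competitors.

Competitive firms price at marginal cost: P = 42, giving Q = 30.25.
With 4 symmetric Cournot firms, each firm's FOC gives 163 − 20q = 42, so q = 6.05, Q = 4·6.05 = 24.2, and P = 66.2.
DWL is the triangle between Q = 24.2 and Q = 30.25: ½·(30.25 − 24.2)·(66.2 − 42) = 73.205.

DWL = 73.205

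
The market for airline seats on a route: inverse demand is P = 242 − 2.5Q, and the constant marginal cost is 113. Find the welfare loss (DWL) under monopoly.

DWL = 832.05

Under competition P = MC = 113, so Q = (242 − 113)/2.5 = 51.6.
Monopoly sets MR = MC: 242 − 5Q = 113 ⇒ Q = 25.8, P = 242 − 2.5·25.8 = 177.5.
DWL is the triangle between Q = 25.8 and Q = 51.6: ½·(51.6 − 25.8)·(177.5 − 113) = 832.05.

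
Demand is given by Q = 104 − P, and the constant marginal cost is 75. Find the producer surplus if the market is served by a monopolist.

Inverting demand: P = 104 − Q.
Monopoly sets MR = MC: 104 − 2Q = 75 ⇒ Q = 14.5, P = 104 − 14.5 = 89.5.
PS = (89.5 − 75)·14.5 = 210.25.

PS = 210.25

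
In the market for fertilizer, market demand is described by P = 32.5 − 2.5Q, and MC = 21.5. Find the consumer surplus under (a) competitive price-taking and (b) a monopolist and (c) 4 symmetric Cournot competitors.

Competition: CS = 24.2; Monopoly: CS = 6.05; Cournot: CS = 15.488

Under competition P = MC = 21.5, so Q = (32.5 − 21.5)/2.5 = 4.4.
CS = ½·(32.5 − 21.5)·4.4 = 24.2.
Monopoly sets MR = MC: 32.5 − 5Q = 21.5 ⇒ Q = 2.2, P = 32.5 − 2.5·2.2 = 27.
CS = ½·(32.5 − 27)·2.2 = 6.05.
Cournot with 4 identical firms: the symmetric best-response condition is 32.5 − 12.5q = 21.5. Each firm produces q = 0.88, total output Q = 3.52, price P = 23.7.
CS = ½·(32.5 − 23.7)·3.52 = 15.488.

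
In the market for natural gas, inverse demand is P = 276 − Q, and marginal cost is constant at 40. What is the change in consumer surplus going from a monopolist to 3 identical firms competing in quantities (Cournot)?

CS rises by 8702.5

Monopoly sets MR = MC: 276 − 2Q = 40 ⇒ Q = 118, P = 276 − 118 = 158.
CS = ½·(276 − 158)·118 = 6962.
Cournot with 3 identical firms: the symmetric best-response condition is 276 − 4q = 40. Each firm produces q = 59, total output Q = 177, price P = 99.
CS = ½·(276 − 99)·177 = 15664.5.
Change in consumer surplus: 15664.5 − 6962 = 8702.5.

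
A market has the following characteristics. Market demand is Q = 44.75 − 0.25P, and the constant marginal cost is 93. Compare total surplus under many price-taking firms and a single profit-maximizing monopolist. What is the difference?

Total surplus falls by 231.125

Inverting demand: P = 179 − 4Q.
Under competition P = MC = 93, so Q = (179 − 93)/4 = 21.5.
CS = ½·(179 − 93)·21.5 = 924.5; PS = (93 − 93)·21.5 = 0; TS = 924.5.
The monopolist equates marginal revenue to marginal cost: 179 − 8Q = 93, so Q = 10.75. From demand, P = 136.
CS = ½·(179 − 136)·10.75 = 231.125; PS = (136 − 93)·10.75 = 462.25; TS = 693.375.
Change in total surplus: 693.375 − 924.5 = −231.125.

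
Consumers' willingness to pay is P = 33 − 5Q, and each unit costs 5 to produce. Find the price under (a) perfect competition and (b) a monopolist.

Competition: P = 5; Monopoly: P = 19

Under competition P = MC = 5, so Q = (33 − 5)/5 = 5.6.
Monopoly sets MR = MC: 33 − 10Q = 5 ⇒ Q = 2.8, P = 33 − 5·2.8 = 19.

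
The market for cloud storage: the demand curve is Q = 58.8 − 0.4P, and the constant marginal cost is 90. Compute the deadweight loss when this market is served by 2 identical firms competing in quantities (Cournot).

Inverting demand: P = 147 − 2.5Q.
Competitive firms price at marginal cost: P = 90, giving Q = 22.8.
With 2 symmetric Cournot firms, each firm's FOC gives 147 − 7.5q = 90, so q = 7.6, Q = 2·7.6 = 15.2, and P = 109.
DWL is the triangle between Q = 15.2 and Q = 22.8: ½·(22.8 − 15.2)·(109 − 90) = 72.2.

DWL = 72.2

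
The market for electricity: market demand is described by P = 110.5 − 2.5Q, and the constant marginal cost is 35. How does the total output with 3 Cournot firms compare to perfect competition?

Cournot with 3 identical firms: the symmetric best-response condition is 110.5 − 10q = 35. Each firm produces q = 7.55, total output Q = 22.65, price P = 53.875.
Under competition P = MC = 35, so Q = (110.5 − 35)/2.5 = 30.2.

Cournot: Q = 22.65; Competition: Q = 30.2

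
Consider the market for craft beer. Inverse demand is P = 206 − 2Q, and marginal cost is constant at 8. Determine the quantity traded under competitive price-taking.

Q = 99

Under competition P = MC = 8, so Q = (206 − 8)/2 = 99.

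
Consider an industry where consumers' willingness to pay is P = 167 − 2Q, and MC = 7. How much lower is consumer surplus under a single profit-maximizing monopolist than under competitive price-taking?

Under competition P = MC = 7, so Q = (167 − 7)/2 = 80.
CS = ½·(167 − 7)·80 = 6400.
The monopolist equates marginal revenue to marginal cost: 167 − 4Q = 7, so Q = 40. From demand, P = 87.
CS = ½·(167 − 87)·40 = 1600.
Change in consumer surplus: 1600 − 6400 = −4800.

Consumer surplus falls by 4800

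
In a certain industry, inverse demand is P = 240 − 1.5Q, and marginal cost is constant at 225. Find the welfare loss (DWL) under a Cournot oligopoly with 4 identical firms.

Under competition P = MC = 225, so Q = (240 − 225)/1.5 = 10.
Cournot with 4 identical firms: the symmetric best-response condition is 240 − 7.5q = 225. Each firm produces q = 2, total output Q = 8, price P = 228.
DWL is the triangle between Q = 8 and Q = 10: ½·(10 − 8)·(228 − 225) = 3.

DWL = 3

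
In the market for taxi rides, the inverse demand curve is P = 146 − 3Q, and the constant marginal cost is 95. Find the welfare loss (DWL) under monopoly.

Competitive firms price at marginal cost: P = 95, giving Q = 17.
Monopoly sets MR = MC: 146 − 6Q = 95 ⇒ Q = 8.5, P = 146 − 3·8.5 = 120.5.
DWL is the triangle between Q = 8.5 and Q = 17: ½·(17 − 8.5)·(120.5 − 95) = 108.375.

DWL = 108.375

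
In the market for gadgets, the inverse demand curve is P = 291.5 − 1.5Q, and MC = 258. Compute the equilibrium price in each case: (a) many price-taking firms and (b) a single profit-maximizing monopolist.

Competition: P = 258; Monopoly: P = 274.75

Competitive firms price at marginal cost: P = 258, giving Q = 67/3.
Monopoly sets MR = MC: 291.5 − 3Q = 258 ⇒ Q = 67/6, P = 291.5 − 1.5·67/6 = 274.75.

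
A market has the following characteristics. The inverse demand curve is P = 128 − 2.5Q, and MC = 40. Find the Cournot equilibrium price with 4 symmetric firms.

Cournot with 4 identical firms: the symmetric best-response condition is 128 − 12.5q = 40. Each firm produces q = 7.04, total output Q = 28.16, price P = 57.6.

P = 57.6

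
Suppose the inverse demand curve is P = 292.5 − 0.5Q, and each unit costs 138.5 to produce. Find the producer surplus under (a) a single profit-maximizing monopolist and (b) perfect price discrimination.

Monopoly: PS = 11858; Perfect PD: PS = 23716

A monopolist chooses Q where MR = MC. MR = 292.5 − Q; setting this equal to 138.5 gives Q = 154 and P = 215.5.
PS = (215.5 − 138.5)·154 = 11858.
A perfectly discriminating monopolist sells every unit with P(Q) ≥ MC(Q), so output equals the competitive quantity Q = 308. Each buyer pays their reservation price, so CS = 0 and the firm captures all surplus.
PS = ½·(292.5 − 138.5)·308 = 23716.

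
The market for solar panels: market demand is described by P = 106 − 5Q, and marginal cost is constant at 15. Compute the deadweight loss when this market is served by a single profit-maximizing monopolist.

DWL = 207.025

Competitive firms price at marginal cost: P = 15, giving Q = 18.2.
Monopoly sets MR = MC: 106 − 10Q = 15 ⇒ Q = 9.1, P = 106 − 5·9.1 = 60.5.
DWL is the triangle between Q = 9.1 and Q = 18.2: ½·(18.2 − 9.1)·(60.5 − 15) = 207.025.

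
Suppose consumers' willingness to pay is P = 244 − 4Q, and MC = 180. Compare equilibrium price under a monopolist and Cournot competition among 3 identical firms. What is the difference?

Monopoly sets MR = MC: 244 − 8Q = 180 ⇒ Q = 8, P = 244 − 4·8 = 212.
With 3 symmetric Cournot firms, each firm's FOC gives 244 − 16q = 180, so q = 4, Q = 3·4 = 12, and P = 196.
Change in equilibrium price: 196 − 212 = −16.

Equilibrium price falls by 16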